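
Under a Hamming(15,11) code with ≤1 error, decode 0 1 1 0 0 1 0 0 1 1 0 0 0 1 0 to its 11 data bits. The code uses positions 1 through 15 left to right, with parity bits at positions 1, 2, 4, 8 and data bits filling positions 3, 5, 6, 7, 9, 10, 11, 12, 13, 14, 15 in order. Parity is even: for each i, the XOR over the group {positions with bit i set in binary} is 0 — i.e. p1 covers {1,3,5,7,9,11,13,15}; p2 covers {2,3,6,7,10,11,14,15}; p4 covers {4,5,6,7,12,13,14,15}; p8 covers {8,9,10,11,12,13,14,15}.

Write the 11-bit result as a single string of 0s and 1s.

10101000010

s1 (pos 1,3,5,7,9,11,13,15): 0⊕1⊕0⊕0⊕1⊕0⊕0⊕0 = 0
s2 (pos 2,3,6,7,10,11,14,15): 1⊕1⊕1⊕0⊕1⊕0⊕1⊕0 = 1
s4 (pos 4,5,6,7,12,13,14,15): 0⊕0⊕1⊕0⊕0⊕0⊕1⊕0 = 0
s8 (pos 8,9,10,11,12,13,14,15): 0⊕1⊕1⊕0⊕0⊕0⊕1⊕0 = 1
Syndrome s8…s1 = 1010 → error at position 10.
Flip position 10: 011001001100010 → 011001001000010
Read data bits from positions 3,5,6,7,9,10,11,12,13,14,15: 10101000010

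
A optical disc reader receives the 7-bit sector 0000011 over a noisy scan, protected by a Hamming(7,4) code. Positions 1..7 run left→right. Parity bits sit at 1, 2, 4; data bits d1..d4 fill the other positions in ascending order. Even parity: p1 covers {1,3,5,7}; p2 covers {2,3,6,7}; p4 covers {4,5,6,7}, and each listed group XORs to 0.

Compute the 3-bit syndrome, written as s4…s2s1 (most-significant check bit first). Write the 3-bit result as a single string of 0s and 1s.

001

s1 (pos 1,3,5,7): 0⊕0⊕0⊕1 = 1
s2 (pos 2,3,6,7): 0⊕0⊕1⊕1 = 0
s4 (pos 4,5,6,7): 0⊕0⊕1⊕1 = 0
Syndrome s4…s1 = 001 → error at position 1.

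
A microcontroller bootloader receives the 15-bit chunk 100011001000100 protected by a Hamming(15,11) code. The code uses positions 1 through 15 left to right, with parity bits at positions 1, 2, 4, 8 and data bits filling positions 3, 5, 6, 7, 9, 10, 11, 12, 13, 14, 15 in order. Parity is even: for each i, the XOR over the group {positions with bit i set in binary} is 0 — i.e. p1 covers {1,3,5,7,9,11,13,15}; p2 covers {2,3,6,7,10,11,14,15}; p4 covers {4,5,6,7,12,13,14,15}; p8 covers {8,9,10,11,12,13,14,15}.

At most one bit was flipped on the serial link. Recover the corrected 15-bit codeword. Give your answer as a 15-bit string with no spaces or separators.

s1 (pos 1,3,5,7,9,11,13,15): 1⊕0⊕1⊕0⊕1⊕0⊕1⊕0 = 0
s2 (pos 2,3,6,7,10,11,14,15): 0⊕0⊕1⊕0⊕0⊕0⊕0⊕0 = 1
s4 (pos 4,5,6,7,12,13,14,15): 0⊕1⊕1⊕0⊕0⊕1⊕0⊕0 = 1
s8 (pos 8,9,10,11,12,13,14,15): 0⊕1⊕0⊕0⊕0⊕1⊕0⊕0 = 0
Syndrome s8…s1 = 0110 → error at position 6.
Flip position 6: 100011001000100 → 100010001000100

100010001000100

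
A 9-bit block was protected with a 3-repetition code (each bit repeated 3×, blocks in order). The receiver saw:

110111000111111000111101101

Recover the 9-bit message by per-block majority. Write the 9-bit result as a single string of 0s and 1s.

110110111

Block 1 (110): 2 ones → 1
Block 2 (111): 3 ones → 1
Block 3 (000): 0 ones → 0
Block 4 (111): 3 ones → 1
Block 5 (111): 3 ones → 1
Block 6 (000): 0 ones → 0
Block 7 (111): 3 ones → 1
Block 8 (101): 2 ones → 1
Block 9 (101): 2 ones → 1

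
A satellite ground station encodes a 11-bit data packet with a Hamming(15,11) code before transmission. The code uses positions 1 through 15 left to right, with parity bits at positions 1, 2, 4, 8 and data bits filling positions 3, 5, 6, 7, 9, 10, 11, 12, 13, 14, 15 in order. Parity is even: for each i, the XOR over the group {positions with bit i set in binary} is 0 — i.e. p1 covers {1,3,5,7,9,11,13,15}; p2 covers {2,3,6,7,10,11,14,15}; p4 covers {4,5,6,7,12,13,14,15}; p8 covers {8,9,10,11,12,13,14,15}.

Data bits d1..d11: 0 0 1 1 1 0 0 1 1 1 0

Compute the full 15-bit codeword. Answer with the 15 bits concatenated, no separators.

110101101001110

Place data at non-parity positions: p1 p2 0 p4 0 1 1 p8 1 0 0 1 1 1 0
p1 (pos 1,3,5,7,9,11,13,15): XOR of data positions = 0⊕0⊕1⊕1⊕0⊕1⊕0 = 1
p2 (pos 2,3,6,7,10,11,14,15): XOR of data positions = 0⊕1⊕1⊕0⊕0⊕1⊕0 = 1
p4 (pos 4,5,6,7,12,13,14,15): XOR of data positions = 0⊕1⊕1⊕1⊕1⊕1⊕0 = 1
p8 (pos 8,9,10,11,12,13,14,15): XOR of data positions = 1⊕0⊕0⊕1⊕1⊕1⊕0 = 0
Codeword: 110101101001110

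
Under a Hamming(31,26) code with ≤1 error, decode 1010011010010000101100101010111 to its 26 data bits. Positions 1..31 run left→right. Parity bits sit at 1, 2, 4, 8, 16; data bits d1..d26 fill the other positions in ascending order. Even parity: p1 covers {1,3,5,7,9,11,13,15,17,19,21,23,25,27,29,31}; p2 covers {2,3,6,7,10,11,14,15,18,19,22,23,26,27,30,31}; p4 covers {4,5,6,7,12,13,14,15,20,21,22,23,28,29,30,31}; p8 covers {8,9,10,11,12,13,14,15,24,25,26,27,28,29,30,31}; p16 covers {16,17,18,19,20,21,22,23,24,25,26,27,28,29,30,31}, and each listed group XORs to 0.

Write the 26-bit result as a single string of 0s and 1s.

s1 (pos 1,3,5,7,9,11,13,15,17,19,21,23,25,27,29,31): 1⊕1⊕0⊕1⊕1⊕0⊕0⊕0⊕1⊕1⊕0⊕1⊕1⊕1⊕1⊕1 = 1
s2 (pos 2,3,6,7,10,11,14,15,18,19,22,23,26,27,30,31): 0⊕1⊕1⊕1⊕0⊕0⊕0⊕0⊕0⊕1⊕0⊕1⊕0⊕1⊕1⊕1 = 0
s4 (pos 4,5,6,7,12,13,14,15,20,21,22,23,28,29,30,31): 0⊕0⊕1⊕1⊕1⊕0⊕0⊕0⊕1⊕0⊕0⊕1⊕0⊕1⊕1⊕1 = 0
s8 (pos 8,9,10,11,12,13,14,15,24,25,26,27,28,29,30,31): 0⊕1⊕0⊕0⊕1⊕0⊕0⊕0⊕0⊕1⊕0⊕1⊕0⊕1⊕1⊕1 = 1
s16 (pos 16,17,18,19,20,21,22,23,24,25,26,27,28,29,30,31): 0⊕1⊕0⊕1⊕1⊕0⊕0⊕1⊕0⊕1⊕0⊕1⊕0⊕1⊕1⊕1 = 1
Syndrome s16…s1 = 11001 → error at position 25.
Flip position 25: 1010011010010000101100101010111 → 1010011010010000101100100010111
Read data bits from positions 3,5,6,7,9,10,11,12,13,14,15,17,18,19,20,21,22,23,24,25,26,27,28,29,30,31: 10111001000101100100010111

10111001000101100100010111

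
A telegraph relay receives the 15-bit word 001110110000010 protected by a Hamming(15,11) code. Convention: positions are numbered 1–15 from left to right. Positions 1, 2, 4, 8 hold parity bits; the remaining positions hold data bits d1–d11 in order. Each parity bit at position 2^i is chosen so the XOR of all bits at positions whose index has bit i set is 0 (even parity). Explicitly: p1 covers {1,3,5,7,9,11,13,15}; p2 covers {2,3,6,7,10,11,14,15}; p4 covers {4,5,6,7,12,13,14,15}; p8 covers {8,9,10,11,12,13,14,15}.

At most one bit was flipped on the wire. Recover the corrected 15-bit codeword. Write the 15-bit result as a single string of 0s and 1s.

000110110000010

s1 (pos 1,3,5,7,9,11,13,15): 0⊕1⊕1⊕1⊕0⊕0⊕0⊕0 = 1
s2 (pos 2,3,6,7,10,11,14,15): 0⊕1⊕0⊕1⊕0⊕0⊕1⊕0 = 1
s4 (pos 4,5,6,7,12,13,14,15): 1⊕1⊕0⊕1⊕0⊕0⊕1⊕0 = 0
s8 (pos 8,9,10,11,12,13,14,15): 1⊕0⊕0⊕0⊕0⊕0⊕1⊕0 = 0
Syndrome s8…s1 = 0011 → error at position 3.
Flip position 3: 001110110000010 → 000110110000010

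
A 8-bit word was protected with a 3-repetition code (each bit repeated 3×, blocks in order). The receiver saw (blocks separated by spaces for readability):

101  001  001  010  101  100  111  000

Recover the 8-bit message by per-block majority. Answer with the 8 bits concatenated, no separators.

10001010

Block 1 (101): 2 ones → 1
Block 2 (001): 1 one → 0
Block 3 (001): 1 one → 0
Block 4 (010): 1 one → 0
Block 5 (101): 2 ones → 1
Block 6 (100): 1 one → 0
Block 7 (111): 3 ones → 1
Block 8 (000): 0 ones → 0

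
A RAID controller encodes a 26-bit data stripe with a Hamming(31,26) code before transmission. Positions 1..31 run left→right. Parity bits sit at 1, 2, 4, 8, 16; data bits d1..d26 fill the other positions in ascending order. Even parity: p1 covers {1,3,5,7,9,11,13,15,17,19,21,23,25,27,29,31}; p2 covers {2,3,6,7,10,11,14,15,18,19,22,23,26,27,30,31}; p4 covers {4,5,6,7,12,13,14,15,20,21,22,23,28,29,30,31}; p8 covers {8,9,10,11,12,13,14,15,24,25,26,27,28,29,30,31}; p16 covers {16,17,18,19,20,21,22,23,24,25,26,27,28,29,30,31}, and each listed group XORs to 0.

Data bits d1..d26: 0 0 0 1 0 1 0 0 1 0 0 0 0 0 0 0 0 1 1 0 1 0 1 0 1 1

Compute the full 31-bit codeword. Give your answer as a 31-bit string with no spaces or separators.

0000001101001000000000110101011

Place data at non-parity positions: p1 p2 0 p4 0 0 1 p8 0 1 0 0 1 0 0 p16 0 0 0 0 0 0 1 1 0 1 0 1 0 1 1
p1 (pos 1,3,5,7,9,11,13,15,17,19,21,23,25,27,29,31): XOR of data positions = 0⊕0⊕1⊕0⊕0⊕1⊕0⊕0⊕0⊕0⊕1⊕0⊕0⊕0⊕1 = 0
p2 (pos 2,3,6,7,10,11,14,15,18,19,22,23,26,27,30,31): XOR of data positions = 0⊕0⊕1⊕1⊕0⊕0⊕0⊕0⊕0⊕0⊕1⊕1⊕0⊕1⊕1 = 0
p4 (pos 4,5,6,7,12,13,14,15,20,21,22,23,28,29,30,31): XOR of data positions = 0⊕0⊕1⊕0⊕1⊕0⊕0⊕0⊕0⊕0⊕1⊕1⊕0⊕1⊕1 = 0
p8 (pos 8,9,10,11,12,13,14,15,24,25,26,27,28,29,30,31): XOR of data positions = 0⊕1⊕0⊕0⊕1⊕0⊕0⊕1⊕0⊕1⊕0⊕1⊕0⊕1⊕1 = 1
p16 (pos 16,17,18,19,20,21,22,23,24,25,26,27,28,29,30,31): XOR of data positions = 0⊕0⊕0⊕0⊕0⊕0⊕1⊕1⊕0⊕1⊕0⊕1⊕0⊕1⊕1 = 0
Codeword: 0000001101001000000000110101011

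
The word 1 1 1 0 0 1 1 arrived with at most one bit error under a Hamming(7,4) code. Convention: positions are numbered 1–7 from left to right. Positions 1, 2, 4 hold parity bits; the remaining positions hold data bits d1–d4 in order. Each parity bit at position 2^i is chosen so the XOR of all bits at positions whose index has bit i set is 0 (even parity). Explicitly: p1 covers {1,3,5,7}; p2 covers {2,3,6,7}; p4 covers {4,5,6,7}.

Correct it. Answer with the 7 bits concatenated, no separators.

0110011

s1 (pos 1,3,5,7): 1⊕1⊕0⊕1 = 1
s2 (pos 2,3,6,7): 1⊕1⊕1⊕1 = 0
s4 (pos 4,5,6,7): 0⊕0⊕1⊕1 = 0
Syndrome s4…s1 = 001 → error at position 1.
Flip position 1: 1110011 → 0110011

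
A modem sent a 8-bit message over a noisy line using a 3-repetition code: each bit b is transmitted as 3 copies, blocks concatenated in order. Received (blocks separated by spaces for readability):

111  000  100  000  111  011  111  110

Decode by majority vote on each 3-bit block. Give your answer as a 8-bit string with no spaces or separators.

Block 1 (111): 3 ones → 1
Block 2 (000): 0 ones → 0
Block 3 (100): 1 one → 0
Block 4 (000): 0 ones → 0
Block 5 (111): 3 ones → 1
Block 6 (011): 2 ones → 1
Block 7 (111): 3 ones → 1
Block 8 (110): 2 ones → 1

10001111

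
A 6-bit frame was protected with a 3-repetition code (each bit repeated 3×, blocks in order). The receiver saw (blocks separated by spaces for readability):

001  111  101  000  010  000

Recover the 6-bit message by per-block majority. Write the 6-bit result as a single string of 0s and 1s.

Block 1 (001): 1 one → 0
Block 2 (111): 3 ones → 1
Block 3 (101): 2 ones → 1
Block 4 (000): 0 ones → 0
Block 5 (010): 1 one → 0
Block 6 (000): 0 ones → 0

011000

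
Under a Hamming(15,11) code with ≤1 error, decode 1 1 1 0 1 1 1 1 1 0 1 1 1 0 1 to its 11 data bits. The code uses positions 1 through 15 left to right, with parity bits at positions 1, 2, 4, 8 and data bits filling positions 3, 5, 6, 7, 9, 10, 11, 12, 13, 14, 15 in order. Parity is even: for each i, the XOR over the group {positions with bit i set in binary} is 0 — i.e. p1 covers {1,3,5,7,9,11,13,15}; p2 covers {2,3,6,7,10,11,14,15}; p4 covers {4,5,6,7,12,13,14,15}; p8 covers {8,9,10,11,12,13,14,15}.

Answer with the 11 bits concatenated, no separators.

11111011101

s1 (pos 1,3,5,7,9,11,13,15): 1⊕1⊕1⊕1⊕1⊕1⊕1⊕1 = 0
s2 (pos 2,3,6,7,10,11,14,15): 1⊕1⊕1⊕1⊕0⊕1⊕0⊕1 = 0
s4 (pos 4,5,6,7,12,13,14,15): 0⊕1⊕1⊕1⊕1⊕1⊕0⊕1 = 0
s8 (pos 8,9,10,11,12,13,14,15): 1⊕1⊕0⊕1⊕1⊕1⊕0⊕1 = 0
Syndrome s8…s1 = 0000 → no error.
Read data bits from positions 3,5,6,7,9,10,11,12,13,14,15: 11111011101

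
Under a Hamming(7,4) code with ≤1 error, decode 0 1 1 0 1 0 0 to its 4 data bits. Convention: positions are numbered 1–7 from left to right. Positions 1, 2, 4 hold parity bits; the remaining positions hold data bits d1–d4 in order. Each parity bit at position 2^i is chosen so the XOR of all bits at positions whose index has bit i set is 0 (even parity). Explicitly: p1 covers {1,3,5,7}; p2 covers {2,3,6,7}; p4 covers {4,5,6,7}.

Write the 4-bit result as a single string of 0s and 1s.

1100

s1 (pos 1,3,5,7): 0⊕1⊕1⊕0 = 0
s2 (pos 2,3,6,7): 1⊕1⊕0⊕0 = 0
s4 (pos 4,5,6,7): 0⊕1⊕0⊕0 = 1
Syndrome s4…s1 = 100 → error at position 4.
Flip position 4: 0110100 → 0111100
Read data bits from positions 3,5,6,7: 1100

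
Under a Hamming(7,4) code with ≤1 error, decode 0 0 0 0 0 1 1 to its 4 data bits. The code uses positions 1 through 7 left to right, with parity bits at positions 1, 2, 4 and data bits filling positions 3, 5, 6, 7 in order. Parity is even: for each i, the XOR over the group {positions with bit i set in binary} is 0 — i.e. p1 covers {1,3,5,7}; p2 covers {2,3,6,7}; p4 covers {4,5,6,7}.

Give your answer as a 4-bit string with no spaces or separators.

s1 (pos 1,3,5,7): 0⊕0⊕0⊕1 = 1
s2 (pos 2,3,6,7): 0⊕0⊕1⊕1 = 0
s4 (pos 4,5,6,7): 0⊕0⊕1⊕1 = 0
Syndrome s4…s1 = 001 → error at position 1.
Flip position 1: 0000011 → 1000011
Read data bits from positions 3,5,6,7: 0011

0011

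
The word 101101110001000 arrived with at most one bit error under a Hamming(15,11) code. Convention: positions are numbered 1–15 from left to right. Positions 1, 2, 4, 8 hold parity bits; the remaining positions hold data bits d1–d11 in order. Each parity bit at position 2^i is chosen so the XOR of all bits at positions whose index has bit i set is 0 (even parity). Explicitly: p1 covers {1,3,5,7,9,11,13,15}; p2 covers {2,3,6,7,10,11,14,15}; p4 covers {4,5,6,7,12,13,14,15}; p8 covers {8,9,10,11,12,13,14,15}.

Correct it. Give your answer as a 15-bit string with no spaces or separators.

100101110001000

s1 (pos 1,3,5,7,9,11,13,15): 1⊕1⊕0⊕1⊕0⊕0⊕0⊕0 = 1
s2 (pos 2,3,6,7,10,11,14,15): 0⊕1⊕1⊕1⊕0⊕0⊕0⊕0 = 1
s4 (pos 4,5,6,7,12,13,14,15): 1⊕0⊕1⊕1⊕1⊕0⊕0⊕0 = 0
s8 (pos 8,9,10,11,12,13,14,15): 1⊕0⊕0⊕0⊕1⊕0⊕0⊕0 = 0
Syndrome s8…s1 = 0011 → error at position 3.
Flip position 3: 101101110001000 → 100101110001000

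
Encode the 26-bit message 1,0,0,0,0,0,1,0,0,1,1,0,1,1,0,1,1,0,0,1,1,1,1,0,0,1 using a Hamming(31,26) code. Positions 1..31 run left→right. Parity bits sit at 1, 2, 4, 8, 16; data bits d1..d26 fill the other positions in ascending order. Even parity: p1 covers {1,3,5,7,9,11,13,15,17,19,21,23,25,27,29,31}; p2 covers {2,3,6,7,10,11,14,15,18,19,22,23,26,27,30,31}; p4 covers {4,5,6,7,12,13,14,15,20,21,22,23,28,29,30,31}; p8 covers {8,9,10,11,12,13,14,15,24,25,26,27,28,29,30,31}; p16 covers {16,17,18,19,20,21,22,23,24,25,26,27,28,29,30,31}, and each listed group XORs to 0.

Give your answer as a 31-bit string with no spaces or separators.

0010000000100111011011001111001

Place data at non-parity positions: p1 p2 1 p4 0 0 0 p8 0 0 1 0 0 1 1 p16 0 1 1 0 1 1 0 0 1 1 1 1 0 0 1
p1 (pos 1,3,5,7,9,11,13,15,17,19,21,23,25,27,29,31): XOR of data positions = 1⊕0⊕0⊕0⊕1⊕0⊕1⊕0⊕1⊕1⊕0⊕1⊕1⊕0⊕1 = 0
p2 (pos 2,3,6,7,10,11,14,15,18,19,22,23,26,27,30,31): XOR of data positions = 1⊕0⊕0⊕0⊕1⊕1⊕1⊕1⊕1⊕1⊕0⊕1⊕1⊕0⊕1 = 0
p4 (pos 4,5,6,7,12,13,14,15,20,21,22,23,28,29,30,31): XOR of data positions = 0⊕0⊕0⊕0⊕0⊕1⊕1⊕0⊕1⊕1⊕0⊕1⊕0⊕0⊕1 = 0
p8 (pos 8,9,10,11,12,13,14,15,24,25,26,27,28,29,30,31): XOR of data positions = 0⊕0⊕1⊕0⊕0⊕1⊕1⊕0⊕1⊕1⊕1⊕1⊕0⊕0⊕1 = 0
p16 (pos 16,17,18,19,20,21,22,23,24,25,26,27,28,29,30,31): XOR of data positions = 0⊕1⊕1⊕0⊕1⊕1⊕0⊕0⊕1⊕1⊕1⊕1⊕0⊕0⊕1 = 1
Codeword: 0010000000100111011011001111001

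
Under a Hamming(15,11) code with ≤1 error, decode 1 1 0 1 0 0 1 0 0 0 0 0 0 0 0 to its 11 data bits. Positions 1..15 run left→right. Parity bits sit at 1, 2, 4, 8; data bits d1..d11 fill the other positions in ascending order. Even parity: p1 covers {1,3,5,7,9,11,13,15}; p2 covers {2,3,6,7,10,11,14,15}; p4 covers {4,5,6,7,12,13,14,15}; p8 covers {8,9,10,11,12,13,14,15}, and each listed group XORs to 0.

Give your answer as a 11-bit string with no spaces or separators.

s1 (pos 1,3,5,7,9,11,13,15): 1⊕0⊕0⊕1⊕0⊕0⊕0⊕0 = 0
s2 (pos 2,3,6,7,10,11,14,15): 1⊕0⊕0⊕1⊕0⊕0⊕0⊕0 = 0
s4 (pos 4,5,6,7,12,13,14,15): 1⊕0⊕0⊕1⊕0⊕0⊕0⊕0 = 0
s8 (pos 8,9,10,11,12,13,14,15): 0⊕0⊕0⊕0⊕0⊕0⊕0⊕0 = 0
Syndrome s8…s1 = 0000 → no error.
Read data bits from positions 3,5,6,7,9,10,11,12,13,14,15: 00010000000

00010000000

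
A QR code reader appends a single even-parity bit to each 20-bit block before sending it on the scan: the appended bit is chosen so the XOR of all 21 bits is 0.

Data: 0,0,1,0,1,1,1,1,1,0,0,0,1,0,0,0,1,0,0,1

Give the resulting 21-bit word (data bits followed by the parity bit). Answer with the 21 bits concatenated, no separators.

001011111000100010011

XOR of the 20 data bits: 0⊕0⊕1⊕0⊕1⊕1⊕1⊕1⊕1⊕0⊕0⊕0⊕1⊕0⊕0⊕0⊕1⊕0⊕0⊕1 = 1
Parity bit = 1 (so all 21 bits XOR to 0).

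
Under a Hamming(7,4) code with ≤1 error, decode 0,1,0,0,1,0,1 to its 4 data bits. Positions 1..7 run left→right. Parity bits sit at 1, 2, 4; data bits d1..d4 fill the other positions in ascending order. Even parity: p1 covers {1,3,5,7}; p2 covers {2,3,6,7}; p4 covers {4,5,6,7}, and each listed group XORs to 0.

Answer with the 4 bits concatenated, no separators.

s1 (pos 1,3,5,7): 0⊕0⊕1⊕1 = 0
s2 (pos 2,3,6,7): 1⊕0⊕0⊕1 = 0
s4 (pos 4,5,6,7): 0⊕1⊕0⊕1 = 0
Syndrome s4…s1 = 000 → no error.
Read data bits from positions 3,5,6,7: 0101

0101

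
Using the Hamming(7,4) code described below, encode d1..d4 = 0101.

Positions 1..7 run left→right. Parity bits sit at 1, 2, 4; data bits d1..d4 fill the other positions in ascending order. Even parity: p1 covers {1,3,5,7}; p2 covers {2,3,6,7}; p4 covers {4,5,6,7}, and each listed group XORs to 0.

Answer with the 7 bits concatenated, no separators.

0100101

Place data at non-parity positions: p1 p2 0 p4 1 0 1
p1 (pos 1,3,5,7): XOR of data positions = 0⊕1⊕1 = 0
p2 (pos 2,3,6,7): XOR of data positions = 0⊕0⊕1 = 1
p4 (pos 4,5,6,7): XOR of data positions = 1⊕0⊕1 = 0
Codeword: 0100101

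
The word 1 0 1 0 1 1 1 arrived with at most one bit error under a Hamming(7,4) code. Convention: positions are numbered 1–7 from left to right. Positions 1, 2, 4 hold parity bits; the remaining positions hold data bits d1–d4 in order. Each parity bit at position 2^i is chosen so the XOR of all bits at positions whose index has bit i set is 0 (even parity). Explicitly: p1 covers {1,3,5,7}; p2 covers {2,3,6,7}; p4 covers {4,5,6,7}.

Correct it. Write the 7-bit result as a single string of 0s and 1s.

1010101

s1 (pos 1,3,5,7): 1⊕1⊕1⊕1 = 0
s2 (pos 2,3,6,7): 0⊕1⊕1⊕1 = 1
s4 (pos 4,5,6,7): 0⊕1⊕1⊕1 = 1
Syndrome s4…s1 = 110 → error at position 6.
Flip position 6: 1010111 → 1010101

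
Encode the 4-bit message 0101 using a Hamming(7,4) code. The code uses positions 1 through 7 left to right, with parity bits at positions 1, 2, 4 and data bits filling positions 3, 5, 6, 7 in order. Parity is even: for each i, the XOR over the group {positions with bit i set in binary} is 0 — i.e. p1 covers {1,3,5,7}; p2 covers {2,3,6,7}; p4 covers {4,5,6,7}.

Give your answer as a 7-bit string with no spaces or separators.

0100101

Place data at non-parity positions: p1 p2 0 p4 1 0 1
p1 (pos 1,3,5,7): XOR of data positions = 0⊕1⊕1 = 0
p2 (pos 2,3,6,7): XOR of data positions = 0⊕0⊕1 = 1
p4 (pos 4,5,6,7): XOR of data positions = 1⊕0⊕1 = 0
Codeword: 0100101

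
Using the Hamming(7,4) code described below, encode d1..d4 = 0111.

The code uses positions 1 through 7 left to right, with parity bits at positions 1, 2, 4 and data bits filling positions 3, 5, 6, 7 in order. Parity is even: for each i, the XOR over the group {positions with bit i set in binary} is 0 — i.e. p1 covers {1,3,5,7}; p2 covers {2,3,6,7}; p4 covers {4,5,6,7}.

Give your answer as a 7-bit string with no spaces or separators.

0001111

Place data at non-parity positions: p1 p2 0 p4 1 1 1
p1 (pos 1,3,5,7): XOR of data positions = 0⊕1⊕1 = 0
p2 (pos 2,3,6,7): XOR of data positions = 0⊕1⊕1 = 0
p4 (pos 4,5,6,7): XOR of data positions = 1⊕1⊕1 = 1
Codeword: 0001111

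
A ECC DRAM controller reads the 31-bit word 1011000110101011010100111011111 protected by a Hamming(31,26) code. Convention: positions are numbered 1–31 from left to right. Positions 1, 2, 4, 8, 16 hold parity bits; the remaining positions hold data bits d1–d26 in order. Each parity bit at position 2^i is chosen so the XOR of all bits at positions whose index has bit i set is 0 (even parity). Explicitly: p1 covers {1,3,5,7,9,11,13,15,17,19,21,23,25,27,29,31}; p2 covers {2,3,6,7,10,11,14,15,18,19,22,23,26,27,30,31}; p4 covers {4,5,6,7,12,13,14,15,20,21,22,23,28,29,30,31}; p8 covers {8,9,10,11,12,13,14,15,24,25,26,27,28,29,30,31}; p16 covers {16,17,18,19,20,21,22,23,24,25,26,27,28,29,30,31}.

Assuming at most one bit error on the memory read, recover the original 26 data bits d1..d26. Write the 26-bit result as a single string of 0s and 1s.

s1 (pos 1,3,5,7,9,11,13,15,17,19,21,23,25,27,29,31): 1⊕1⊕0⊕0⊕1⊕1⊕1⊕1⊕0⊕0⊕0⊕1⊕1⊕1⊕1⊕1 = 1
s2 (pos 2,3,6,7,10,11,14,15,18,19,22,23,26,27,30,31): 0⊕1⊕0⊕0⊕0⊕1⊕0⊕1⊕1⊕0⊕0⊕1⊕0⊕1⊕1⊕1 = 0
s4 (pos 4,5,6,7,12,13,14,15,20,21,22,23,28,29,30,31): 1⊕0⊕0⊕0⊕0⊕1⊕0⊕1⊕1⊕0⊕0⊕1⊕1⊕1⊕1⊕1 = 1
s8 (pos 8,9,10,11,12,13,14,15,24,25,26,27,28,29,30,31): 1⊕1⊕0⊕1⊕0⊕1⊕0⊕1⊕1⊕1⊕0⊕1⊕1⊕1⊕1⊕1 = 0
s16 (pos 16,17,18,19,20,21,22,23,24,25,26,27,28,29,30,31): 1⊕0⊕1⊕0⊕1⊕0⊕0⊕1⊕1⊕1⊕0⊕1⊕1⊕1⊕1⊕1 = 1
Syndrome s16…s1 = 10101 → error at position 21.
Flip position 21: 1011000110101011010100111011111 → 1011000110101011010110111011111
Read data bits from positions 3,5,6,7,9,10,11,12,13,14,15,17,18,19,20,21,22,23,24,25,26,27,28,29,30,31: 10001010101010110111011111

10001010101010110111011111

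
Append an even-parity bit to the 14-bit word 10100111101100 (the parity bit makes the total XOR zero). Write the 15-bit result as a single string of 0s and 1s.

XOR of the 14 data bits: 1⊕0⊕1⊕0⊕0⊕1⊕1⊕1⊕1⊕0⊕1⊕1⊕0⊕0 = 0
Parity bit = 0 (so all 15 bits XOR to 0).

101001111011000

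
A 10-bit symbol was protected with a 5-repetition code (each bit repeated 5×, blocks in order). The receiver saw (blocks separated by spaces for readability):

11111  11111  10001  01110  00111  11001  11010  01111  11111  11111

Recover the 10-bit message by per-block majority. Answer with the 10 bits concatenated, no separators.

Block 1 (11111): 5 ones → 1
Block 2 (11111): 5 ones → 1
Block 3 (10001): 2 ones → 0
Block 4 (01110): 3 ones → 1
Block 5 (00111): 3 ones → 1
Block 6 (11001): 3 ones → 1
Block 7 (11010): 3 ones → 1
Block 8 (01111): 4 ones → 1
Block 9 (11111): 5 ones → 1
Block 10 (11111): 5 ones → 1

1101111111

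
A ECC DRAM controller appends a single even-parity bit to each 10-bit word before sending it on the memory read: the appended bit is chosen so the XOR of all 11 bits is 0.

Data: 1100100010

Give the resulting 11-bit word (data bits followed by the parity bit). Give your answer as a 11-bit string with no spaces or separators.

XOR of the 10 data bits: 1⊕1⊕0⊕0⊕1⊕0⊕0⊕0⊕1⊕0 = 0
Parity bit = 0 (so all 11 bits XOR to 0).

11001000100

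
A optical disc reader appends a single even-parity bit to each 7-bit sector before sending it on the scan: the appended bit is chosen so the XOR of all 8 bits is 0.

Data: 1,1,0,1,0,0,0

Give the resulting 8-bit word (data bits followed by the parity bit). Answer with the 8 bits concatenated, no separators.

XOR of the 7 data bits: 1⊕1⊕0⊕1⊕0⊕0⊕0 = 1
Parity bit = 1 (so all 8 bits XOR to 0).

11010001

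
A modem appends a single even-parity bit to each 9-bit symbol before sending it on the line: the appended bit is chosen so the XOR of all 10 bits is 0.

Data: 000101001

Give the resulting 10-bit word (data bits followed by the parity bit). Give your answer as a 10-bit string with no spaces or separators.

0001010011

XOR of the 9 data bits: 0⊕0⊕0⊕1⊕0⊕1⊕0⊕0⊕1 = 1
Parity bit = 1 (so all 10 bits XOR to 0).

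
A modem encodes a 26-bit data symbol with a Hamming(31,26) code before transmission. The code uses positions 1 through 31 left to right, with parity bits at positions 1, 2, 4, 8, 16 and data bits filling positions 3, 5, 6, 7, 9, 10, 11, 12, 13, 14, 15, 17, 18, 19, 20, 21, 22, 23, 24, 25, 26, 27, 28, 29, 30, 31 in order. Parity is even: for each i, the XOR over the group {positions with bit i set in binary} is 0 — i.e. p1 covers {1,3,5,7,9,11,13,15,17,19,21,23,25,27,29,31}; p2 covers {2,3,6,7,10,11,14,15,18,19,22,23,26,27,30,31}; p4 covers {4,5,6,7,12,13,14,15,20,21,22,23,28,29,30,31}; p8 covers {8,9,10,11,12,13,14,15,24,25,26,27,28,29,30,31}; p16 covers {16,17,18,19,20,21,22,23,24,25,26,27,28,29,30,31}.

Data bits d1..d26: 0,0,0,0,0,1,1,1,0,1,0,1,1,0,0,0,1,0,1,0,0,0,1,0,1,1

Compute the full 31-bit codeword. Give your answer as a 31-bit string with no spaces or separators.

Place data at non-parity positions: p1 p2 0 p4 0 0 0 p8 0 1 1 1 0 1 0 p16 1 1 0 0 0 1 0 1 0 0 0 1 0 1 1
p1 (pos 1,3,5,7,9,11,13,15,17,19,21,23,25,27,29,31): XOR of data positions = 0⊕0⊕0⊕0⊕1⊕0⊕0⊕1⊕0⊕0⊕0⊕0⊕0⊕0⊕1 = 1
p2 (pos 2,3,6,7,10,11,14,15,18,19,22,23,26,27,30,31): XOR of data positions = 0⊕0⊕0⊕1⊕1⊕1⊕0⊕1⊕0⊕1⊕0⊕0⊕0⊕1⊕1 = 1
p4 (pos 4,5,6,7,12,13,14,15,20,21,22,23,28,29,30,31): XOR of data positions = 0⊕0⊕0⊕1⊕0⊕1⊕0⊕0⊕0⊕1⊕0⊕1⊕0⊕1⊕1 = 0
p8 (pos 8,9,10,11,12,13,14,15,24,25,26,27,28,29,30,31): XOR of data positions = 0⊕1⊕1⊕1⊕0⊕1⊕0⊕1⊕0⊕0⊕0⊕1⊕0⊕1⊕1 = 0
p16 (pos 16,17,18,19,20,21,22,23,24,25,26,27,28,29,30,31): XOR of data positions = 1⊕1⊕0⊕0⊕0⊕1⊕0⊕1⊕0⊕0⊕0⊕1⊕0⊕1⊕1 = 1
Codeword: 1100000001110101110001010001011

1100000001110101110001010001011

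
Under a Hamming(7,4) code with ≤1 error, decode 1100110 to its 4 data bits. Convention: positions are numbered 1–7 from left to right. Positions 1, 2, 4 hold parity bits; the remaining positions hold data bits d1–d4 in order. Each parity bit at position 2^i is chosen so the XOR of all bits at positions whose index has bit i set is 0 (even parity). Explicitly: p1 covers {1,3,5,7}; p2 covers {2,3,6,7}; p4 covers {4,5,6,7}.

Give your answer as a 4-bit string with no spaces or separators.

0110

s1 (pos 1,3,5,7): 1⊕0⊕1⊕0 = 0
s2 (pos 2,3,6,7): 1⊕0⊕1⊕0 = 0
s4 (pos 4,5,6,7): 0⊕1⊕1⊕0 = 0
Syndrome s4…s1 = 000 → no error.
Read data bits from positions 3,5,6,7: 0110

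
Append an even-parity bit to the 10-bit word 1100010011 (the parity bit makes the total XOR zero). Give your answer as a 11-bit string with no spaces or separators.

XOR of the 10 data bits: 1⊕1⊕0⊕0⊕0⊕1⊕0⊕0⊕1⊕1 = 1
Parity bit = 1 (so all 11 bits XOR to 0).

11000100111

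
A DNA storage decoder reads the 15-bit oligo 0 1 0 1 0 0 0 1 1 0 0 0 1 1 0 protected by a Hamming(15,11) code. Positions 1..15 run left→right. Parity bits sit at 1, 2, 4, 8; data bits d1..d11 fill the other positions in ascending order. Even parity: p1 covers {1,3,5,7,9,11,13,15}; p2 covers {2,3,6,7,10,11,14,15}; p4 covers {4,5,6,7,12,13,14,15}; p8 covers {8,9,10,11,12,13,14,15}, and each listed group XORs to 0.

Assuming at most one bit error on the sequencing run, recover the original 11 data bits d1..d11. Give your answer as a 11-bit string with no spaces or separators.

s1 (pos 1,3,5,7,9,11,13,15): 0⊕0⊕0⊕0⊕1⊕0⊕1⊕0 = 0
s2 (pos 2,3,6,7,10,11,14,15): 1⊕0⊕0⊕0⊕0⊕0⊕1⊕0 = 0
s4 (pos 4,5,6,7,12,13,14,15): 1⊕0⊕0⊕0⊕0⊕1⊕1⊕0 = 1
s8 (pos 8,9,10,11,12,13,14,15): 1⊕1⊕0⊕0⊕0⊕1⊕1⊕0 = 0
Syndrome s8…s1 = 0100 → error at position 4.
Flip position 4: 010100011000110 → 010000011000110
Read data bits from positions 3,5,6,7,9,10,11,12,13,14,15: 00001000110

00001000110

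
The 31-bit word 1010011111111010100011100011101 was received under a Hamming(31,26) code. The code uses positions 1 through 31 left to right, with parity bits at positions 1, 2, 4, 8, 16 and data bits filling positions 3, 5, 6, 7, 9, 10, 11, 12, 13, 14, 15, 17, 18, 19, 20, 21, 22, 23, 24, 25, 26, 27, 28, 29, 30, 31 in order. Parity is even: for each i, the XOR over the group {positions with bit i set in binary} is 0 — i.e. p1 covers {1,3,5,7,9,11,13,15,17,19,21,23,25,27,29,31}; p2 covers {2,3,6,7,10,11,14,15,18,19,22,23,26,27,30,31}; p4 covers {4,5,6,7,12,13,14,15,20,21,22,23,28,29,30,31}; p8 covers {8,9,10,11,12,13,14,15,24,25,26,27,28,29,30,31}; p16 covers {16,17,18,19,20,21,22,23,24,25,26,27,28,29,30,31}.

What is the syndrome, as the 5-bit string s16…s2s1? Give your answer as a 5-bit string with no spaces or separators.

s1 (pos 1,3,5,7,9,11,13,15,17,19,21,23,25,27,29,31): 1⊕1⊕0⊕1⊕1⊕1⊕1⊕1⊕1⊕0⊕1⊕1⊕0⊕1⊕1⊕1 = 1
s2 (pos 2,3,6,7,10,11,14,15,18,19,22,23,26,27,30,31): 0⊕1⊕1⊕1⊕1⊕1⊕0⊕1⊕0⊕0⊕1⊕1⊕0⊕1⊕0⊕1 = 0
s4 (pos 4,5,6,7,12,13,14,15,20,21,22,23,28,29,30,31): 0⊕0⊕1⊕1⊕1⊕1⊕0⊕1⊕0⊕1⊕1⊕1⊕1⊕1⊕0⊕1 = 1
s8 (pos 8,9,10,11,12,13,14,15,24,25,26,27,28,29,30,31): 1⊕1⊕1⊕1⊕1⊕1⊕0⊕1⊕0⊕0⊕0⊕1⊕1⊕1⊕0⊕1 = 1
s16 (pos 16,17,18,19,20,21,22,23,24,25,26,27,28,29,30,31): 0⊕1⊕0⊕0⊕0⊕1⊕1⊕1⊕0⊕0⊕0⊕1⊕1⊕1⊕0⊕1 = 0
Syndrome s16…s1 = 01101 → error at position 13.

01101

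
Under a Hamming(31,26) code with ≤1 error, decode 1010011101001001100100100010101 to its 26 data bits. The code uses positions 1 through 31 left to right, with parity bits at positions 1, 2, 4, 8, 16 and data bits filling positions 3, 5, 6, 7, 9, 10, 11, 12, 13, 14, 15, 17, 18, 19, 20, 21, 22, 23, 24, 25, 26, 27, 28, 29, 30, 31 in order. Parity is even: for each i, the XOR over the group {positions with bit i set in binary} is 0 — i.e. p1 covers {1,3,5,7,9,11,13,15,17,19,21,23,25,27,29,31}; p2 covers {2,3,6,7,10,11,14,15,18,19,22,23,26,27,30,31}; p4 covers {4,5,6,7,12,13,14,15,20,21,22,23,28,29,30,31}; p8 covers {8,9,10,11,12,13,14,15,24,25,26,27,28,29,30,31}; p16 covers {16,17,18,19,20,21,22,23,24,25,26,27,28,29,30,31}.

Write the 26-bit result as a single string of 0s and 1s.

10110100100100100000010101

s1 (pos 1,3,5,7,9,11,13,15,17,19,21,23,25,27,29,31): 1⊕1⊕0⊕1⊕0⊕0⊕1⊕0⊕1⊕0⊕0⊕1⊕0⊕1⊕1⊕1 = 1
s2 (pos 2,3,6,7,10,11,14,15,18,19,22,23,26,27,30,31): 0⊕1⊕1⊕1⊕1⊕0⊕0⊕0⊕0⊕0⊕0⊕1⊕0⊕1⊕0⊕1 = 1
s4 (pos 4,5,6,7,12,13,14,15,20,21,22,23,28,29,30,31): 0⊕0⊕1⊕1⊕0⊕1⊕0⊕0⊕1⊕0⊕0⊕1⊕0⊕1⊕0⊕1 = 1
s8 (pos 8,9,10,11,12,13,14,15,24,25,26,27,28,29,30,31): 1⊕0⊕1⊕0⊕0⊕1⊕0⊕0⊕0⊕0⊕0⊕1⊕0⊕1⊕0⊕1 = 0
s16 (pos 16,17,18,19,20,21,22,23,24,25,26,27,28,29,30,31): 1⊕1⊕0⊕0⊕1⊕0⊕0⊕1⊕0⊕0⊕0⊕1⊕0⊕1⊕0⊕1 = 1
Syndrome s16…s1 = 10111 → error at position 23.
Flip position 23: 1010011101001001100100100010101 → 1010011101001001100100000010101
Read data bits from positions 3,5,6,7,9,10,11,12,13,14,15,17,18,19,20,21,22,23,24,25,26,27,28,29,30,31: 10110100100100100000010101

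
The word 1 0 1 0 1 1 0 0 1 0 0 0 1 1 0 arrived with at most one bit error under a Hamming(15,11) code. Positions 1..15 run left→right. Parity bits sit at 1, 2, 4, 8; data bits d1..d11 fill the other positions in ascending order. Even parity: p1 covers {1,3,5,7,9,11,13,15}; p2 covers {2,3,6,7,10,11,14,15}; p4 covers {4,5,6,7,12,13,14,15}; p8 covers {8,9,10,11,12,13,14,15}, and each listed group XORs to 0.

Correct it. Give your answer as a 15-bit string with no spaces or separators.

101011001010110

s1 (pos 1,3,5,7,9,11,13,15): 1⊕1⊕1⊕0⊕1⊕0⊕1⊕0 = 1
s2 (pos 2,3,6,7,10,11,14,15): 0⊕1⊕1⊕0⊕0⊕0⊕1⊕0 = 1
s4 (pos 4,5,6,7,12,13,14,15): 0⊕1⊕1⊕0⊕0⊕1⊕1⊕0 = 0
s8 (pos 8,9,10,11,12,13,14,15): 0⊕1⊕0⊕0⊕0⊕1⊕1⊕0 = 1
Syndrome s8…s1 = 1011 → error at position 11.
Flip position 11: 101011001000110 → 101011001010110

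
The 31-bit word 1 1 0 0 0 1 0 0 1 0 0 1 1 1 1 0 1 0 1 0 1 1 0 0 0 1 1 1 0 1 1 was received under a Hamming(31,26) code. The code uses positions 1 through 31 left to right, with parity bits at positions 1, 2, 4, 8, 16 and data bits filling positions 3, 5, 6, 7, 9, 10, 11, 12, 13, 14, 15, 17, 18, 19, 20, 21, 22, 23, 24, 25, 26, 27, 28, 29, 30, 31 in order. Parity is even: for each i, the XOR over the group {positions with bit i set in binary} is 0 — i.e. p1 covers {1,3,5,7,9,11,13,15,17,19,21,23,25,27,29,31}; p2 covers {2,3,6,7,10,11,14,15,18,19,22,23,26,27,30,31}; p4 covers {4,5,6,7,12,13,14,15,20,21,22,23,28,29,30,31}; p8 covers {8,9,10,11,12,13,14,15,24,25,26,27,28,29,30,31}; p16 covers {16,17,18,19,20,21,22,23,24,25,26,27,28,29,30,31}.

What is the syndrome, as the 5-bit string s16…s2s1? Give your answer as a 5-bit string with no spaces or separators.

10001

s1 (pos 1,3,5,7,9,11,13,15,17,19,21,23,25,27,29,31): 1⊕0⊕0⊕0⊕1⊕0⊕1⊕1⊕1⊕1⊕1⊕0⊕0⊕1⊕0⊕1 = 1
s2 (pos 2,3,6,7,10,11,14,15,18,19,22,23,26,27,30,31): 1⊕0⊕1⊕0⊕0⊕0⊕1⊕1⊕0⊕1⊕1⊕0⊕1⊕1⊕1⊕1 = 0
s4 (pos 4,5,6,7,12,13,14,15,20,21,22,23,28,29,30,31): 0⊕0⊕1⊕0⊕1⊕1⊕1⊕1⊕0⊕1⊕1⊕0⊕1⊕0⊕1⊕1 = 0
s8 (pos 8,9,10,11,12,13,14,15,24,25,26,27,28,29,30,31): 0⊕1⊕0⊕0⊕1⊕1⊕1⊕1⊕0⊕0⊕1⊕1⊕1⊕0⊕1⊕1 = 0
s16 (pos 16,17,18,19,20,21,22,23,24,25,26,27,28,29,30,31): 0⊕1⊕0⊕1⊕0⊕1⊕1⊕0⊕0⊕0⊕1⊕1⊕1⊕0⊕1⊕1 = 1
Syndrome s16…s1 = 10001 → error at position 17.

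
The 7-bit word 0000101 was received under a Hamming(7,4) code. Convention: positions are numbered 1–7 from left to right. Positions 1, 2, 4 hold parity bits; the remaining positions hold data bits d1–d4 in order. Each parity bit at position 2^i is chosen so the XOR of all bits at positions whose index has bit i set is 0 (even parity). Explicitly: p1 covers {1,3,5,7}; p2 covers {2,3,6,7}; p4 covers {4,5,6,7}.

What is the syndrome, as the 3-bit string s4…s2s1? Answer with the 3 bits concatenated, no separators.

s1 (pos 1,3,5,7): 0⊕0⊕1⊕1 = 0
s2 (pos 2,3,6,7): 0⊕0⊕0⊕1 = 1
s4 (pos 4,5,6,7): 0⊕1⊕0⊕1 = 0
Syndrome s4…s1 = 010 → error at position 2.

010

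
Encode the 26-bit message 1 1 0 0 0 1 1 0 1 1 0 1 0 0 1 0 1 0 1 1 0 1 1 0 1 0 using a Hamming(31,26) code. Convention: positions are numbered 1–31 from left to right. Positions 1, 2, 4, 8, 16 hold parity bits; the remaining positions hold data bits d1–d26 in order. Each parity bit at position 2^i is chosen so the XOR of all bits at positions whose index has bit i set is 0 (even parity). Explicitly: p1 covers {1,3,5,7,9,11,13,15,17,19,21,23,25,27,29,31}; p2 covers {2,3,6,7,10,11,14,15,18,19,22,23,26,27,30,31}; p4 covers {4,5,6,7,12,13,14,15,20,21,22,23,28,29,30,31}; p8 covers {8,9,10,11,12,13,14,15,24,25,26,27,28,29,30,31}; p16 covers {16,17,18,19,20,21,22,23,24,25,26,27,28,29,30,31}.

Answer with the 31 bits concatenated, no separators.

1111100101101100100101011011010

Place data at non-parity positions: p1 p2 1 p4 1 0 0 p8 0 1 1 0 1 1 0 p16 1 0 0 1 0 1 0 1 1 0 1 1 0 1 0
p1 (pos 1,3,5,7,9,11,13,15,17,19,21,23,25,27,29,31): XOR of data positions = 1⊕1⊕0⊕0⊕1⊕1⊕0⊕1⊕0⊕0⊕0⊕1⊕1⊕0⊕0 = 1
p2 (pos 2,3,6,7,10,11,14,15,18,19,22,23,26,27,30,31): XOR of data positions = 1⊕0⊕0⊕1⊕1⊕1⊕0⊕0⊕0⊕1⊕0⊕0⊕1⊕1⊕0 = 1
p4 (pos 4,5,6,7,12,13,14,15,20,21,22,23,28,29,30,31): XOR of data positions = 1⊕0⊕0⊕0⊕1⊕1⊕0⊕1⊕0⊕1⊕0⊕1⊕0⊕1⊕0 = 1
p8 (pos 8,9,10,11,12,13,14,15,24,25,26,27,28,29,30,31): XOR of data positions = 0⊕1⊕1⊕0⊕1⊕1⊕0⊕1⊕1⊕0⊕1⊕1⊕0⊕1⊕0 = 1
p16 (pos 16,17,18,19,20,21,22,23,24,25,26,27,28,29,30,31): XOR of data positions = 1⊕0⊕0⊕1⊕0⊕1⊕0⊕1⊕1⊕0⊕1⊕1⊕0⊕1⊕0 = 0
Codeword: 1111100101101100100101011011010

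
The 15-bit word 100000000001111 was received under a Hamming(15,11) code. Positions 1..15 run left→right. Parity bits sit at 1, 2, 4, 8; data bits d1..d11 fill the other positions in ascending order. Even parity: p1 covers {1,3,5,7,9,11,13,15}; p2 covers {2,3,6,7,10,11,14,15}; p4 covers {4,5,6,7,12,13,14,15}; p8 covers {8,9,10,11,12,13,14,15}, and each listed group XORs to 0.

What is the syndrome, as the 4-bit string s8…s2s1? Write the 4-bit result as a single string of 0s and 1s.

0001

s1 (pos 1,3,5,7,9,11,13,15): 1⊕0⊕0⊕0⊕0⊕0⊕1⊕1 = 1
s2 (pos 2,3,6,7,10,11,14,15): 0⊕0⊕0⊕0⊕0⊕0⊕1⊕1 = 0
s4 (pos 4,5,6,7,12,13,14,15): 0⊕0⊕0⊕0⊕1⊕1⊕1⊕1 = 0
s8 (pos 8,9,10,11,12,13,14,15): 0⊕0⊕0⊕0⊕1⊕1⊕1⊕1 = 0
Syndrome s8…s1 = 0001 → error at position 1.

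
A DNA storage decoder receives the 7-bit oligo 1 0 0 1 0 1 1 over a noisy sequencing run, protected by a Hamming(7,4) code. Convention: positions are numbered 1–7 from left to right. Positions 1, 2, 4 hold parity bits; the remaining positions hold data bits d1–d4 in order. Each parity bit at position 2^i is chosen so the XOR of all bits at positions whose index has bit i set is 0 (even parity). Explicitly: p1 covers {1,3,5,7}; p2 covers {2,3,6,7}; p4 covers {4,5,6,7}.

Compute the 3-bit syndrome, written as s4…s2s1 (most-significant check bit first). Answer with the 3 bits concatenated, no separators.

100

s1 (pos 1,3,5,7): 1⊕0⊕0⊕1 = 0
s2 (pos 2,3,6,7): 0⊕0⊕1⊕1 = 0
s4 (pos 4,5,6,7): 1⊕0⊕1⊕1 = 1
Syndrome s4…s1 = 100 → error at position 4.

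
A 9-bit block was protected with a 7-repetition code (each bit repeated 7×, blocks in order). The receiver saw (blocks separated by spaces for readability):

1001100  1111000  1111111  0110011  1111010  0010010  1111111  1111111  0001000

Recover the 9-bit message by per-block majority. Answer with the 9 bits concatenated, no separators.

Block 1 (1001100): 3 ones → 0
Block 2 (1111000): 4 ones → 1
Block 3 (1111111): 7 ones → 1
Block 4 (0110011): 4 ones → 1
Block 5 (1111010): 5 ones → 1
Block 6 (0010010): 2 ones → 0
Block 7 (1111111): 7 ones → 1
Block 8 (1111111): 7 ones → 1
Block 9 (0001000): 1 one → 0

011110110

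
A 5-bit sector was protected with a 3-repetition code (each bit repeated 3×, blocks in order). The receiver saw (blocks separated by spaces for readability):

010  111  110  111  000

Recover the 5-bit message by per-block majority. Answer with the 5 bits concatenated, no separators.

01110

Block 1 (010): 1 one → 0
Block 2 (111): 3 ones → 1
Block 3 (110): 2 ones → 1
Block 4 (111): 3 ones → 1
Block 5 (000): 0 ones → 0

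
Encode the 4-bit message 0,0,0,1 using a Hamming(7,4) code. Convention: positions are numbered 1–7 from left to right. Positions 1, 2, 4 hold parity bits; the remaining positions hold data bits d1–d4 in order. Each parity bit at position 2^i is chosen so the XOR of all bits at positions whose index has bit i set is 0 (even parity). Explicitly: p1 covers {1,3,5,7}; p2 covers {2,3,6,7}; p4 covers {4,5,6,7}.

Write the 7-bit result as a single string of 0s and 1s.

1101001

Place data at non-parity positions: p1 p2 0 p4 0 0 1
p1 (pos 1,3,5,7): XOR of data positions = 0⊕0⊕1 = 1
p2 (pos 2,3,6,7): XOR of data positions = 0⊕0⊕1 = 1
p4 (pos 4,5,6,7): XOR of data positions = 0⊕0⊕1 = 1
Codeword: 1101001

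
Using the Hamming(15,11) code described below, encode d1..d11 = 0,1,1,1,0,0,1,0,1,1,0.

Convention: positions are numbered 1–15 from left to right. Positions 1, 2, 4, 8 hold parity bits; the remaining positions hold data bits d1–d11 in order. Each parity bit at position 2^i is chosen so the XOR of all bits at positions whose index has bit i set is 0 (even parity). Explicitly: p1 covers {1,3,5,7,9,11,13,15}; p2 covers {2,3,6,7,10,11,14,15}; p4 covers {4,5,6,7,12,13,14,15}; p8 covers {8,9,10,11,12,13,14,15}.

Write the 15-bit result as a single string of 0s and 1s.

Place data at non-parity positions: p1 p2 0 p4 1 1 1 p8 0 0 1 0 1 1 0
p1 (pos 1,3,5,7,9,11,13,15): XOR of data positions = 0⊕1⊕1⊕0⊕1⊕1⊕0 = 0
p2 (pos 2,3,6,7,10,11,14,15): XOR of data positions = 0⊕1⊕1⊕0⊕1⊕1⊕0 = 0
p4 (pos 4,5,6,7,12,13,14,15): XOR of data positions = 1⊕1⊕1⊕0⊕1⊕1⊕0 = 1
p8 (pos 8,9,10,11,12,13,14,15): XOR of data positions = 0⊕0⊕1⊕0⊕1⊕1⊕0 = 1
Codeword: 000111110010110

000111110010110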